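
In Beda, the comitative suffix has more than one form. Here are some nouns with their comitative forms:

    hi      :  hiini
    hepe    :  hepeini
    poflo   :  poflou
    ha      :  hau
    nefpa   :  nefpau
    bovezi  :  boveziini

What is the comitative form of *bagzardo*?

bagzardou

Looking at the last vowel of each stem: -ini when the last vowel of the stem is a front vowel (*hi*, *hepe*, *bovezi*); -u when the last vowel of the stem is a back vowel (*poflo*, *ha*, *nefpa*).
*bagzardo* — last vowel /o/ (a back vowel) → -u → *bagzardou*.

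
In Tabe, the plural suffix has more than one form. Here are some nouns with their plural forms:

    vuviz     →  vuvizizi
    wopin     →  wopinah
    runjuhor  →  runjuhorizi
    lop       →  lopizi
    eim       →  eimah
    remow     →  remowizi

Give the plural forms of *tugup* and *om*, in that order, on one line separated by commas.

The pattern is nasality of the final consonant: -ah when the stem ends in a nasal (*wopin*, *eim*); -izi when the stem ends in a non-nasal consonant (*vuviz*, *runjuhor*, *lop*, *remow*).
Since the final consonant of *tugup* is /p/ (non-nasal), it takes -izi, giving *tugupizi*.
*om*: final consonant = /m/, a nasal → -ah → *omah*.

tugupizi, omah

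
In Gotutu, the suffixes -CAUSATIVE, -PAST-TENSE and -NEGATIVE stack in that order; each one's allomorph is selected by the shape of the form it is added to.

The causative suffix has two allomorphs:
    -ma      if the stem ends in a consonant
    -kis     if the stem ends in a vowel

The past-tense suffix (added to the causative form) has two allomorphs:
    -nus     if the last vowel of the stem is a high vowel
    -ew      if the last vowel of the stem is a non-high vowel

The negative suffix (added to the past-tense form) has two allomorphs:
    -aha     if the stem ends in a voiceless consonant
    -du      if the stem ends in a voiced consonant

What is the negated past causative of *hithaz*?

The final sound of *hithaz* is /z/, which is a consonant, so the causative suffix is -ma, giving *hithazma*.
The causative form *hithazma*: last vowel = /a/, a non-high vowel → -ew → *hithazmaew*.
The past-tense form *hithazmaew* — final consonant /w/ (voiced) → -du → *hithazmaewdu*.

hithazmaewdu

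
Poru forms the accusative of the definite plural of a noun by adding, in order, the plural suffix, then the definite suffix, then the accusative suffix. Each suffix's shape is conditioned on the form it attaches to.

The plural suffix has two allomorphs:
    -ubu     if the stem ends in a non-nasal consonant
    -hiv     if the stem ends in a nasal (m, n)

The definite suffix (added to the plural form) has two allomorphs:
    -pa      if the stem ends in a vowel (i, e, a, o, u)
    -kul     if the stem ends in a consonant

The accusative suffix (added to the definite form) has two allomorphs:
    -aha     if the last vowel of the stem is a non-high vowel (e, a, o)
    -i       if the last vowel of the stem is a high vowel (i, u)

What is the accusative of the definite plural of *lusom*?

*lusom*: final consonant = /m/, a nasal → -hiv → *lusomhiv*.
The plural form *lusomhiv*: final sound = /v/, a consonant → -kul → *lusomhivkul*.
Since the last vowel of the definite form *lusomhivkul* is /u/ (a high vowel), it takes -i, giving *lusomhivkuli*.

lusomhivkuli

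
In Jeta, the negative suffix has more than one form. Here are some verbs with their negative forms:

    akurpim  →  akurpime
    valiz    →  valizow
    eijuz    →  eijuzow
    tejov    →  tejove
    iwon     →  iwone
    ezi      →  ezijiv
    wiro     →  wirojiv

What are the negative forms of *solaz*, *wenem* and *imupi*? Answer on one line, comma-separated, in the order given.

solazow, weneme, imupijiv

The alternation tracks the final sound of the stem — -ow when the stem ends in a sibilant (*valiz*, *eijuz*); -e when the stem ends in a non-sibilant consonant (*akurpim*, *tejov*, *iwon*); -jiv when the stem ends in a vowel (*ezi*, *wiro*).
*solaz* — final sound /z/ (a sibilant) → -ow → *solazow*.
The final sound of *wenem* is /m/, which is a non-sibilant consonant, so the suffix is -e, giving *weneme*.
Since the final sound of *imupi* is /i/ (a vowel), it takes -jiv, giving *imupijiv*.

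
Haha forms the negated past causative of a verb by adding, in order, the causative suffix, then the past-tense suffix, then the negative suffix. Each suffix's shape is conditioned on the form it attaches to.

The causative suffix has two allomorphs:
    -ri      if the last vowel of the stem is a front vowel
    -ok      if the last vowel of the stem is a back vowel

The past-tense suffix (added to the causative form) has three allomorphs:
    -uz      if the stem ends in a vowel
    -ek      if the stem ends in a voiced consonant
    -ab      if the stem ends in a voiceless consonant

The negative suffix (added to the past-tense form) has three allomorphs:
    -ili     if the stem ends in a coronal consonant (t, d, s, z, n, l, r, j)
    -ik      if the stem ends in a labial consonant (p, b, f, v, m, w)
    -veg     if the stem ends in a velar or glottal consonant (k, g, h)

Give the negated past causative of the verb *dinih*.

*dinih* — last vowel /i/ (a front vowel) → -ri → *dinihri*.
Since the final sound of the causative form *dinihri* is /i/ (a vowel), it takes -uz, giving *dinihriuz*.
The past-tense form *dinihriuz* — final consonant /z/ (coronal) → -ili → *dinihriuzili*.

dinihriuzili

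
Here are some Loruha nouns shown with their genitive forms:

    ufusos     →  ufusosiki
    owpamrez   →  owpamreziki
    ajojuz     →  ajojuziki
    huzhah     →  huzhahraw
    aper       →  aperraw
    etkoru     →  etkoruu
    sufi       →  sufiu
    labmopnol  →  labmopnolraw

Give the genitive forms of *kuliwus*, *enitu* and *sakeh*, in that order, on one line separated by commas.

kuliwusiki, enituu, sakehraw

Looking at the final sound of each stem: -iki when the stem ends in a sibilant (*ufusos*, *owpamrez*, *ajojuz*); -raw when the stem ends in a non-sibilant consonant (*huzhah*, *aper*, *labmopnol*); -u when the stem ends in a vowel (*etkoru*, *sufi*).
The final sound of *kuliwus* is /s/, which is a sibilant, so the suffix is -iki, giving *kuliwusiki*.
*enitu*: final sound = /u/, a vowel → -u → *enituu*.
*sakeh* — final sound /h/ (a non-sibilant consonant) → -raw → *sakehraw*.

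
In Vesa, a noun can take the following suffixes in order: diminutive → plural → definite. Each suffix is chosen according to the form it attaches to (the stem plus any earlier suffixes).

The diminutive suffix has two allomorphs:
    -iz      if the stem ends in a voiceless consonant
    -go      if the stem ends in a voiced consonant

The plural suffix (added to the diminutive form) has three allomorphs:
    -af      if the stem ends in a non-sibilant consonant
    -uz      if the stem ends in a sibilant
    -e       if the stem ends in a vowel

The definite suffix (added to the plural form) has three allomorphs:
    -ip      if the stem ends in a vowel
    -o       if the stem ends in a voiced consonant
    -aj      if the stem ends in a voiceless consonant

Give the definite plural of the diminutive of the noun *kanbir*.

kanbirgoeip

The final consonant of *kanbir* is /r/, which is voiced, so the diminutive suffix is -go, giving *kanbirgo*.
Since the final sound of the diminutive form *kanbirgo* is /o/ (a vowel), it takes -e, giving *kanbirgoe*.
The plural form *kanbirgoe* — final sound /e/ (a vowel) → -ip → *kanbirgoeip*.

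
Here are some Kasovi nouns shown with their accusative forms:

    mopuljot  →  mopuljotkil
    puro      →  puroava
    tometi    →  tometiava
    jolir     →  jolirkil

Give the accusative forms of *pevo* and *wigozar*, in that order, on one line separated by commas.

Looking at the final sound of each stem: -kil when the stem ends in a consonant (*mopuljot*, *jolir*); -ava when the stem ends in a vowel (*puro*, *tometi*).
The final sound of *pevo* is /o/, which is a vowel, so the suffix is -ava, giving *pevoava*.
*wigozar*: final sound = /r/, a consonant → -kil → *wigozarkil*.

pevoava, wigozarkil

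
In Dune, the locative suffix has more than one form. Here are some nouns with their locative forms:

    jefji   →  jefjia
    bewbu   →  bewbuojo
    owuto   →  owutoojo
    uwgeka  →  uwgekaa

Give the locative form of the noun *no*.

Looking at the last vowel of each stem: -ojo when the last vowel of the stem is a rounded vowel (*bewbu*, *owuto*); -a when the last vowel of the stem is an unrounded vowel (*jefji*, *uwgeka*).
Since the last vowel of *no* is /o/ (a rounded vowel), it takes -ojo, giving *noojo*.

noojo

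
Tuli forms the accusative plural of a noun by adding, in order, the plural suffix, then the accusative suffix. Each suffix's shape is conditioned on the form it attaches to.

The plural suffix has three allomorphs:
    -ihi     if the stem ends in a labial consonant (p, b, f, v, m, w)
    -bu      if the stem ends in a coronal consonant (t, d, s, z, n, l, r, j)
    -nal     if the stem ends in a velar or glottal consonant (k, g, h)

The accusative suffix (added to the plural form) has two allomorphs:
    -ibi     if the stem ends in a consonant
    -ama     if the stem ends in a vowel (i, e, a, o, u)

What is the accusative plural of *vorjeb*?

vorjebihiama

*vorjeb*: final consonant = /b/, labial → -ihi → *vorjebihi*.
The plural form *vorjebihi*: final sound = /i/, a vowel → -ama → *vorjebihiama*.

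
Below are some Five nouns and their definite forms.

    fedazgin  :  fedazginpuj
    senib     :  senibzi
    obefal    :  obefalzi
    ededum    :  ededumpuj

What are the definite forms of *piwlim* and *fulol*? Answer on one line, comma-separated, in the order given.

piwlimpuj, fulolzi

The suffix is conditioned by the final consonant: -puj when the stem ends in a nasal (*fedazgin*, *ededum*); -zi when the stem ends in a non-nasal consonant (*senib*, *obefal*).
The final consonant of *piwlim* is /m/, which is a nasal, so the suffix is -puj, giving *piwlimpuj*.
*fulol*: final consonant = /l/, non-nasal → -zi → *fulolzi*.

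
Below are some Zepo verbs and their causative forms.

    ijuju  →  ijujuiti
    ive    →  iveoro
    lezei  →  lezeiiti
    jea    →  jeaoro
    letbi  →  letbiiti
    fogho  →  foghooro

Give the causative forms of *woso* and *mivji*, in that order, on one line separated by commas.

Looking at the last vowel of each stem: -iti when the last vowel of the stem is a high vowel (*ijuju*, *lezei*, *letbi*); -oro when the last vowel of the stem is a non-high vowel (*ive*, *jea*, *fogho*).
Since the last vowel of *woso* is /o/ (a non-high vowel), it takes -oro, giving *wosooro*.
The last vowel of *mivji* is /i/, which is a high vowel, so the suffix is -iti, giving *mivjiiti*.

wosooro, mivjiiti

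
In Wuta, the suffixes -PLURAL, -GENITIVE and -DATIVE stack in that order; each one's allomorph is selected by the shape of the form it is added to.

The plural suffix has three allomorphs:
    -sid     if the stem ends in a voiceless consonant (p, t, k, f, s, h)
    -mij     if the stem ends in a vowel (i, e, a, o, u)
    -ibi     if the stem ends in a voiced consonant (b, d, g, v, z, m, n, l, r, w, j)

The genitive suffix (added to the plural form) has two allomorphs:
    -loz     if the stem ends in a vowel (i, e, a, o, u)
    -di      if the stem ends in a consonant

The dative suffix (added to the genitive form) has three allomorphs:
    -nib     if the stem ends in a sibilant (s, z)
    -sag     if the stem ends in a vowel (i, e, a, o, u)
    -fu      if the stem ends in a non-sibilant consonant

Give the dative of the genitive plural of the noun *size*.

The final sound of *size* is /e/, which is a vowel, so the plural suffix is -mij, giving *sizemij*.
The plural form *sizemij* — final sound /j/ (a consonant) → -di → *sizemijdi*.
The genitive form *sizemijdi*: final sound = /i/, a vowel → -sag → *sizemijdisag*.

sizemijdisag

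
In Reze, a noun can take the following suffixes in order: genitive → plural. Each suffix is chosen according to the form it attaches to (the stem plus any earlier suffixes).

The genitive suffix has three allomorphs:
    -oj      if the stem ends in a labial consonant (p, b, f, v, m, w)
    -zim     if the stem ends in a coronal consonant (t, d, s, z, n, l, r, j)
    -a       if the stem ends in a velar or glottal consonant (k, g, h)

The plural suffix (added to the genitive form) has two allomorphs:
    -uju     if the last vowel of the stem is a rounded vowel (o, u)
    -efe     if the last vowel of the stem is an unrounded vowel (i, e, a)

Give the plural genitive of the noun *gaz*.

gazzimefe

*gaz*: final consonant = /z/, coronal → -zim → *gazzim*.
The genitive form *gazzim* — last vowel /i/ (an unrounded vowel) → -efe → *gazzimefe*.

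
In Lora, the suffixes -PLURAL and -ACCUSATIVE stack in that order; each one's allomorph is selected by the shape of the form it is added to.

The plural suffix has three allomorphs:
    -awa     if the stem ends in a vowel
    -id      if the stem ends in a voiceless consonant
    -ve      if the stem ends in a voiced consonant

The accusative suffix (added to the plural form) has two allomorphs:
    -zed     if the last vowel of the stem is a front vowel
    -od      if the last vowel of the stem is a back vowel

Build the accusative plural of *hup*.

*hup*: final sound = /p/, a voiceless consonant → -id → *hupid*.
The plural form *hupid*: last vowel = /i/, a front vowel → -zed → *hupidzed*.

hupidzed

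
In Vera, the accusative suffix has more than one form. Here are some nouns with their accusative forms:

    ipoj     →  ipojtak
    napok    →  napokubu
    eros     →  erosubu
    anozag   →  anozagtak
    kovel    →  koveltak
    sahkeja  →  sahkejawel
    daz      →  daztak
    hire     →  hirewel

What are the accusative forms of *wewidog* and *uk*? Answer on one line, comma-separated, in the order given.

Looking at the final sound of each stem: -ubu when the stem ends in a voiceless consonant (*napok*, *eros*); -tak when the stem ends in a voiced consonant (*ipoj*, *anozag*, *kovel*, *daz*); -wel when the stem ends in a vowel (*sahkeja*, *hire*).
Since the final sound of *wewidog* is /g/ (a voiced consonant), it takes -tak, giving *wewidogtak*.
Since the final sound of *uk* is /k/ (a voiceless consonant), it takes -ubu, giving *ukubu*.

wewidogtak, ukubu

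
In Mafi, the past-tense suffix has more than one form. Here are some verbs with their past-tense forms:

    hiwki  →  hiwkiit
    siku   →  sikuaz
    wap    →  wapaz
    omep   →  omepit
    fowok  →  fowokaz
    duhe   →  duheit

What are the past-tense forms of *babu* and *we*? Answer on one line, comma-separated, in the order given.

The suffix is conditioned by the last vowel: -it when the last vowel of the stem is a front vowel (*hiwki*, *omep*, *duhe*); -az when the last vowel of the stem is a back vowel (*siku*, *wap*, *fowok*).
Since the last vowel of *babu* is /u/ (a back vowel), it takes -az, giving *babuaz*.
*we*: last vowel = /e/, a front vowel → -it → *weit*.

babuaz, weit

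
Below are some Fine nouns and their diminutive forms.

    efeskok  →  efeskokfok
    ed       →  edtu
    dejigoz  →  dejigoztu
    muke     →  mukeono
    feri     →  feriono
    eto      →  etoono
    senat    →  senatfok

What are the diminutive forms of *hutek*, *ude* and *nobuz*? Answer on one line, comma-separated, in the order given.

The pattern is voicing of the final sound: -fok when the stem ends in a voiceless consonant (*efeskok*, *senat*); -tu when the stem ends in a voiced consonant (*ed*, *dejigoz*); -ono when the stem ends in a vowel (*muke*, *feri*, *eto*).
*hutek*: final sound = /k/, a voiceless consonant → -fok → *hutekfok*.
Since the final sound of *ude* is /e/ (a vowel), it takes -ono, giving *udeono*.
The final sound of *nobuz* is /z/, which is a voiced consonant, so the suffix is -tu, giving *nobuztu*.

hutekfok, udeono, nobuztu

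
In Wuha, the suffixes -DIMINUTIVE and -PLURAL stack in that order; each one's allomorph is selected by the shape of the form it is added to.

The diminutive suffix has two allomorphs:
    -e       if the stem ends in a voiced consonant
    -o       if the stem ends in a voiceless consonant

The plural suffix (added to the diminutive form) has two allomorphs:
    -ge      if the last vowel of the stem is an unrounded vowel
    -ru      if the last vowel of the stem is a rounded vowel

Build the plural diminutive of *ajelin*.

ajelinege

*ajelin*: final consonant = /n/, voiced → -e → *ajeline*.
The diminutive form *ajeline* — last vowel /e/ (an unrounded vowel) → -ge → *ajelinege*.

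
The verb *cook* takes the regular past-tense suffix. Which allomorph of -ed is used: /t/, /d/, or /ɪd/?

/t/

The stem *cook* ends in a voiceless consonant other than /t/.
The -ed suffix is realized as /ɪd/ after /t, d/; as /t/ after other voiceless consonants; and as /d/ after other voiced sounds.
So -ed on *cook* is pronounced /t/.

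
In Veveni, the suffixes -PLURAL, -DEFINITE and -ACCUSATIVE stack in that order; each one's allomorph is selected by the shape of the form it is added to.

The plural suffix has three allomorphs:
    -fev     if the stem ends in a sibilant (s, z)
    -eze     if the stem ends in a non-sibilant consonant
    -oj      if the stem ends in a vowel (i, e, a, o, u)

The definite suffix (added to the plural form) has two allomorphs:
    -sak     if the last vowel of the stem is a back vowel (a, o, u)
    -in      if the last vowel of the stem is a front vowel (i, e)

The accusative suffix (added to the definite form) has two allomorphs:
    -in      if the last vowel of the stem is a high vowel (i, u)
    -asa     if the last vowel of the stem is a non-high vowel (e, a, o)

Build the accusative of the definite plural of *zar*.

*zar*: final sound = /r/, a non-sibilant consonant → -eze → *zareze*.
The last vowel of the plural form *zareze* is /e/, which is a front vowel, so the definite suffix is -in, giving *zarezein*.
The definite form *zarezein*: last vowel = /i/, a high vowel → -in → *zarezeinin*.

zarezeinin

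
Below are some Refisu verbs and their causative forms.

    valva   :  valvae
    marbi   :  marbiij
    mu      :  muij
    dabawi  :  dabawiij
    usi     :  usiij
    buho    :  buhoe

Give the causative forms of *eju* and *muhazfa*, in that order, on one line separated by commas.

Looking at the last vowel of each stem: -ij when the last vowel of the stem is a high vowel (*marbi*, *mu*, *dabawi*, *usi*); -e when the last vowel of the stem is a non-high vowel (*valva*, *buho*).
*eju*: last vowel = /u/, a high vowel → -ij → *ejuij*.
Since the last vowel of *muhazfa* is /a/ (a non-high vowel), it takes -e, giving *muhazfae*.

ejuij, muhazfae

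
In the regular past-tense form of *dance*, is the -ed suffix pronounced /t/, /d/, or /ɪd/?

/t/

The stem *dance* ends in a voiceless consonant other than /t/.
The -ed suffix is realized as /ɪd/ after /t, d/; as /t/ after other voiceless consonants; and as /d/ after other voiced sounds.
So -ed on *dance* is pronounced /t/.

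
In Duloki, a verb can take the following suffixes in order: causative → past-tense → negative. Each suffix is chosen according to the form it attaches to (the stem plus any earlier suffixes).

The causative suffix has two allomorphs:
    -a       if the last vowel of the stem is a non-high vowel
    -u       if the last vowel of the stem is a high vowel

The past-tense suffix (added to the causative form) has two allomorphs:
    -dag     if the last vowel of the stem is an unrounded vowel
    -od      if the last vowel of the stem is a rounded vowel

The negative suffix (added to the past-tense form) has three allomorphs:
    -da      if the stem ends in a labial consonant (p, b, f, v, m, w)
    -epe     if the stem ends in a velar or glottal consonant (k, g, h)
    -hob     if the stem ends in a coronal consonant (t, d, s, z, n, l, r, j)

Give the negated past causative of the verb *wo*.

woadagepe

*wo*: last vowel = /o/, a non-high vowel → -a → *woa*.
Since the last vowel of the causative form *woa* is /a/ (an unrounded vowel), it takes -dag, giving *woadag*.
The final consonant of the past-tense form *woadag* is /g/, which is velar/glottal, so the negative suffix is -epe, giving *woadagepe*.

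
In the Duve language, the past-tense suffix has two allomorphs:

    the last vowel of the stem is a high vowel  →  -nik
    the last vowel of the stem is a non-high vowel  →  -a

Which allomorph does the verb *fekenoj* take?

-a

*fekenoj* — last vowel /o/ (a non-high vowel) → -a.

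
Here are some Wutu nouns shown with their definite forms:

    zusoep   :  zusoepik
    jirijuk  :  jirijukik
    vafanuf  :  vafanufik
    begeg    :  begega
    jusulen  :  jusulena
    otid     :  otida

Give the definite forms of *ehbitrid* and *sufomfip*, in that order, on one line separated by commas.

ehbitrida, sufomfipik

The suffix is conditioned by the final consonant: -ik when the stem ends in a voiceless consonant (*zusoep*, *jirijuk*, *vafanuf*); -a when the stem ends in a voiced consonant (*begeg*, *jusulen*, *otid*).
Since the final consonant of *ehbitrid* is /d/ (voiced), it takes -a, giving *ehbitrida*.
The final consonant of *sufomfip* is /p/, which is voiceless, so the suffix is -ik, giving *sufomfipik*.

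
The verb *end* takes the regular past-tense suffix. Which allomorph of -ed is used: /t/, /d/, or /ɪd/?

The stem *end* ends in /t/ or /d/.
The -ed suffix is realized as /ɪd/ after /t, d/; as /t/ after other voiceless consonants; and as /d/ after other voiced sounds.
So -ed on *end* is pronounced /ɪd/.

/ɪd/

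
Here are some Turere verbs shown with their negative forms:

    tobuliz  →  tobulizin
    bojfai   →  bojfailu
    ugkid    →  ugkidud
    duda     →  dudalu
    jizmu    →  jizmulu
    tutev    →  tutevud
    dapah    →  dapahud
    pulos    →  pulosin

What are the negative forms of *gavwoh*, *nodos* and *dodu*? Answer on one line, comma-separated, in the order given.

gavwohud, nodosin, dodulu

The pattern is sibilance of the final sound: -in when the stem ends in a sibilant (*tobuliz*, *pulos*); -ud when the stem ends in a non-sibilant consonant (*ugkid*, *tutev*, *dapah*); -lu when the stem ends in a vowel (*bojfai*, *duda*, *jizmu*).
*gavwoh* — final sound /h/ (a non-sibilant consonant) → -ud → *gavwohud*.
Since the final sound of *nodos* is /s/ (a sibilant), it takes -in, giving *nodosin*.
The final sound of *dodu* is /u/, which is a vowel, so the suffix is -lu, giving *dodulu*.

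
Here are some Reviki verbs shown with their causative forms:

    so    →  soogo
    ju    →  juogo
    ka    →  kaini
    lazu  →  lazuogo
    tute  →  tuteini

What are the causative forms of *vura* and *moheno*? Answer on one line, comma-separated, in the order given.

vuraini, mohenoogo

Looking at the last vowel of each stem: -ogo when the last vowel of the stem is a rounded vowel (*so*, *ju*, *lazu*); -ini when the last vowel of the stem is an unrounded vowel (*ka*, *tute*).
Since the last vowel of *vura* is /a/ (an unrounded vowel), it takes -ini, giving *vuraini*.
*moheno*: last vowel = /o/, a rounded vowel → -ogo → *mohenoogo*.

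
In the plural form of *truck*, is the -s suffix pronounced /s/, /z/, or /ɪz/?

The stem *truck* ends in a voiceless non-sibilant consonant.
The plural suffix surfaces as /ɪz/ after sibilants, /s/ after other voiceless consonants, and /z/ after other voiced sounds.
So the plural -s on *truck* is pronounced /s/.

/s/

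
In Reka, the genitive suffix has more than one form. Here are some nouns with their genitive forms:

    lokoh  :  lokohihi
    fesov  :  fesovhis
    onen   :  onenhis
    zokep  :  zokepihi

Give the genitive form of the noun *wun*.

The pattern is voicing of the final consonant: -ihi when the stem ends in a voiceless consonant (*lokoh*, *zokep*); -his when the stem ends in a voiced consonant (*fesov*, *onen*).
*wun*: final consonant = /n/, voiced → -his → *wunhis*.

wunhis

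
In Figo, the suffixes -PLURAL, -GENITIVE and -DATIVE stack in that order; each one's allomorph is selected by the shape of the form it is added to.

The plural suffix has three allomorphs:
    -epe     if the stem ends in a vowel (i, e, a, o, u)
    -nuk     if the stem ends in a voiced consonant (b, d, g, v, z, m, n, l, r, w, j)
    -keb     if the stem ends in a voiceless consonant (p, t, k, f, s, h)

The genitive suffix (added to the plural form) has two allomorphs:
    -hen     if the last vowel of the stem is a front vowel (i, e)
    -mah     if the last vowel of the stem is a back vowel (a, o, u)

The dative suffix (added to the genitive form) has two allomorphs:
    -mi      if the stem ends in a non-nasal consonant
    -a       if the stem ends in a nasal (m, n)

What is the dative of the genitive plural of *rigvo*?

*rigvo*: final sound = /o/, a vowel → -epe → *rigvoepe*.
The plural form *rigvoepe*: last vowel = /e/, a front vowel → -hen → *rigvoepehen*.
The genitive form *rigvoepehen* — final consonant /n/ (a nasal) → -a → *rigvoepehena*.

rigvoepehena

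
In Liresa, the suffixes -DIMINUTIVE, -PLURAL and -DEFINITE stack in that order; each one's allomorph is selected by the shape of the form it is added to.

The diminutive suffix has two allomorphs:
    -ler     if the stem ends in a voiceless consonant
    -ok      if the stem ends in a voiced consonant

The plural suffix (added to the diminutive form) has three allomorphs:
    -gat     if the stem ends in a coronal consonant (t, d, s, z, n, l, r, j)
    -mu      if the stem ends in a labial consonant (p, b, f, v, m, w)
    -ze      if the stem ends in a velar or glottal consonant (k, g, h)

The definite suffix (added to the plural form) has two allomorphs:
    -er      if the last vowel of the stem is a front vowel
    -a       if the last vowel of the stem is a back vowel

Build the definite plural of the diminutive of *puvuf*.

*puvuf*: final consonant = /f/, voiceless → -ler → *puvufler*.
The diminutive form *puvufler*: final consonant = /r/, coronal → -gat → *puvuflergat*.
The last vowel of the plural form *puvuflergat* is /a/, which is a back vowel, so the definite suffix is -a, giving *puvuflergata*.

puvuflergata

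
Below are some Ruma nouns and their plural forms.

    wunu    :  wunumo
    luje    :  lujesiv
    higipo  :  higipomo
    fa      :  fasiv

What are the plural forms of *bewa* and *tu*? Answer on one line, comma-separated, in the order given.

Looking at the last vowel of each stem: -mo when the last vowel of the stem is a rounded vowel (*wunu*, *higipo*); -siv when the last vowel of the stem is an unrounded vowel (*luje*, *fa*).
Since the last vowel of *bewa* is /a/ (an unrounded vowel), it takes -siv, giving *bewasiv*.
*tu*: last vowel = /u/, a rounded vowel → -mo → *tumo*.

bewasiv, tumo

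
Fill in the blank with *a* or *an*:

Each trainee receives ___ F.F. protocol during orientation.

an

The indefinite article is chosen by the initial *sound* of the following word, not its spelling.
The initialism *F.F.* is read letter by letter; the first letter, F, is pronounced /ɛf/, which begins with a vowel sound.
So the article is *an*: Each trainee receives an F.F. protocol during orientation.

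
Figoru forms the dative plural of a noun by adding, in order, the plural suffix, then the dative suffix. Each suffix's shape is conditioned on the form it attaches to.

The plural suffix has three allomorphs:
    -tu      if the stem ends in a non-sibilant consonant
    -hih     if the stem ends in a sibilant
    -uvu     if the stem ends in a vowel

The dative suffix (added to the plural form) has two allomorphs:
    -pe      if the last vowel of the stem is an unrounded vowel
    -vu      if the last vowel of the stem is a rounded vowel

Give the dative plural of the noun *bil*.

biltuvu

Since the final sound of *bil* is /l/ (a non-sibilant consonant), it takes -tu, giving *biltu*.
Since the last vowel of the plural form *biltu* is /u/ (a rounded vowel), it takes -vu, giving *biltuvu*.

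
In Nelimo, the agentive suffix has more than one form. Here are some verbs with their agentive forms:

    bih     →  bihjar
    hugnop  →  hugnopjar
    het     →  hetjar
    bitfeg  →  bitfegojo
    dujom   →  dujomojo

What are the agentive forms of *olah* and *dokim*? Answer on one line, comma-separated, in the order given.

The suffix is conditioned by the final consonant: -jar when the stem ends in a voiceless consonant (*bih*, *hugnop*, *het*); -ojo when the stem ends in a voiced consonant (*bitfeg*, *dujom*).
*olah* — final consonant /h/ (voiceless) → -jar → *olahjar*.
*dokim* — final consonant /m/ (voiced) → -ojo → *dokimojo*.

olahjar, dokimojo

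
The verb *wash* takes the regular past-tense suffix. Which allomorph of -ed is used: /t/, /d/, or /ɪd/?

/t/

The stem *wash* ends in a voiceless consonant other than /t/.
The -ed suffix is realized as /ɪd/ after /t, d/; as /t/ after other voiceless consonants; and as /d/ after other voiced sounds.
So -ed on *wash* is pronounced /t/.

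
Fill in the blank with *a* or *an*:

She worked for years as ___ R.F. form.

The indefinite article is chosen by the initial *sound* of the following word, not its spelling.
The initialism *R.F.* is read letter by letter; the first letter, R, is pronounced /ɑr/, which begins with a vowel sound.
So the article is *an*: She worked for years as an R.F. form.

an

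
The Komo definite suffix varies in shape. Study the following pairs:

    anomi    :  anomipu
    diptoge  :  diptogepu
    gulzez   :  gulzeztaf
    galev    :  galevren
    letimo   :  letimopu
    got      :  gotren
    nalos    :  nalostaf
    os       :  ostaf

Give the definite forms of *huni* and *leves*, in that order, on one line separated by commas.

The pattern is sibilance of the final sound: -taf when the stem ends in a sibilant (*gulzez*, *nalos*, *os*); -ren when the stem ends in a non-sibilant consonant (*galev*, *got*); -pu when the stem ends in a vowel (*anomi*, *diptoge*, *letimo*).
Since the final sound of *huni* is /i/ (a vowel), it takes -pu, giving *hunipu*.
Since the final sound of *leves* is /s/ (a sibilant), it takes -taf, giving *levestaf*.

hunipu, levestaf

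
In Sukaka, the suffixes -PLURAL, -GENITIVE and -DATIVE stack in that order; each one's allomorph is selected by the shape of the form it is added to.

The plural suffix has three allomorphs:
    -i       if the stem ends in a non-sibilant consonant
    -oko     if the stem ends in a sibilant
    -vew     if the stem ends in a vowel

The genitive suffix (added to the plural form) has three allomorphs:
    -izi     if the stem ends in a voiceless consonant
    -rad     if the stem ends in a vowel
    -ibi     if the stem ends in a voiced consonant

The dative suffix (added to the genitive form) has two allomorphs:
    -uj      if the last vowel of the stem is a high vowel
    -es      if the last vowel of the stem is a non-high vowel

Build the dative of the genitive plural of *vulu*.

Since the final sound of *vulu* is /u/ (a vowel), it takes -vew, giving *vuluvew*.
The plural form *vuluvew* — final sound /w/ (a voiced consonant) → -ibi → *vuluvewibi*.
The genitive form *vuluvewibi*: last vowel = /i/, a high vowel → -uj → *vuluvewibiuj*.

vuluvewibiuj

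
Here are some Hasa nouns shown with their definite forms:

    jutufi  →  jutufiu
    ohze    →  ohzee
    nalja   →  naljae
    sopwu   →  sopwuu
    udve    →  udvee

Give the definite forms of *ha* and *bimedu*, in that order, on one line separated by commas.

hae, bimeduu

The pattern is height harmony: -u when the last vowel of the stem is a high vowel (*jutufi*, *sopwu*); -e when the last vowel of the stem is a non-high vowel (*ohze*, *nalja*, *udve*).
*ha* — last vowel /a/ (a non-high vowel) → -e → *hae*.
Since the last vowel of *bimedu* is /u/ (a high vowel), it takes -u, giving *bimeduu*.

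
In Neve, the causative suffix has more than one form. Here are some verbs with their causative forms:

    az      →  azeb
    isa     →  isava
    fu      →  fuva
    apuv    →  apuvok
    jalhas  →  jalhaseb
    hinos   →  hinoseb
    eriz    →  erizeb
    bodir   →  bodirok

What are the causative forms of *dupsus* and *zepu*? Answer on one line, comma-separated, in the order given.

dupsuseb, zepuva

Looking at the final sound of each stem: -eb when the stem ends in a sibilant (*az*, *jalhas*, *hinos*, *eriz*); -ok when the stem ends in a non-sibilant consonant (*apuv*, *bodir*); -va when the stem ends in a vowel (*isa*, *fu*).
*dupsus*: final sound = /s/, a sibilant → -eb → *dupsuseb*.
Since the final sound of *zepu* is /u/ (a vowel), it takes -va, giving *zepuva*.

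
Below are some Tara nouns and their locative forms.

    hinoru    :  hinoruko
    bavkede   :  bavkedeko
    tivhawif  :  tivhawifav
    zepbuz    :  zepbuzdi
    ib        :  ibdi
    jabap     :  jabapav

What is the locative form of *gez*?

The pattern is voicing of the final sound: -av when the stem ends in a voiceless consonant (*tivhawif*, *jabap*); -di when the stem ends in a voiced consonant (*zepbuz*, *ib*); -ko when the stem ends in a vowel (*hinoru*, *bavkede*).
*gez* — final sound /z/ (a voiced consonant) → -di → *gezdi*.

gezdi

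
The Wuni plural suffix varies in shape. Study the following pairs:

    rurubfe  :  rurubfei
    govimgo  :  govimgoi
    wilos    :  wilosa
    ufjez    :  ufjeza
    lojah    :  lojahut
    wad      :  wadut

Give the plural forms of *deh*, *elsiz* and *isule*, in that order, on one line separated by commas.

The alternation tracks the final sound of the stem — -a when the stem ends in a sibilant (*wilos*, *ufjez*); -ut when the stem ends in a non-sibilant consonant (*lojah*, *wad*); -i when the stem ends in a vowel (*rurubfe*, *govimgo*).
*deh*: final sound = /h/, a non-sibilant consonant → -ut → *dehut*.
Since the final sound of *elsiz* is /z/ (a sibilant), it takes -a, giving *elsiza*.
Since the final sound of *isule* is /e/ (a vowel), it takes -i, giving *isulei*.

dehut, elsiza, isulei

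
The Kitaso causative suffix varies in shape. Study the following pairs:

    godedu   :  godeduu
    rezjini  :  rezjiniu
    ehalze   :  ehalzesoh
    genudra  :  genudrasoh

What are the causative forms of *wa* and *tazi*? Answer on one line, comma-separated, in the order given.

The suffix is conditioned by the last vowel: -u when the last vowel of the stem is a high vowel (*godedu*, *rezjini*); -soh when the last vowel of the stem is a non-high vowel (*ehalze*, *genudra*).
*wa* — last vowel /a/ (a non-high vowel) → -soh → *wasoh*.
Since the last vowel of *tazi* is /i/ (a high vowel), it takes -u, giving *taziu*.

wasoh, taziu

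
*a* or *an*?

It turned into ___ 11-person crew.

an

The indefinite article is chosen by the initial *sound* of the following word, not its spelling.
The number *11* is spoken "eleven", beginning with /ɪˈlɛvən/ — a vowel sound.
So the article is *an*: It turned into an 11-person crew.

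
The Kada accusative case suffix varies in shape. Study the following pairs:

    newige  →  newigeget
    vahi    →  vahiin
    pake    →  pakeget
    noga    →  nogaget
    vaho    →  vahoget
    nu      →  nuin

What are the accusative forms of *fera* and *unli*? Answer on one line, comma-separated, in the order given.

The pattern is height harmony: -in when the last vowel of the stem is a high vowel (*vahi*, *nu*); -get when the last vowel of the stem is a non-high vowel (*newige*, *pake*, *noga*, *vaho*).
*fera*: last vowel = /a/, a non-high vowel → -get → *feraget*.
*unli* — last vowel /i/ (a high vowel) → -in → *unliin*.

feraget, unliin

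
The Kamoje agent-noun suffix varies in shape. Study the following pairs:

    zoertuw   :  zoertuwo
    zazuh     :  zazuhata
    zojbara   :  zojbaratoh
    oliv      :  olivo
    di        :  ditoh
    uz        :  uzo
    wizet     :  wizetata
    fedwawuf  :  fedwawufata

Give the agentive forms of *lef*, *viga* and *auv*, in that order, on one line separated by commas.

lefata, vigatoh, auvo

The alternation tracks the final sound of the stem — -ata when the stem ends in a voiceless consonant (*zazuh*, *wizet*, *fedwawuf*); -o when the stem ends in a voiced consonant (*zoertuw*, *oliv*, *uz*); -toh when the stem ends in a vowel (*zojbara*, *di*).
*lef* — final sound /f/ (a voiceless consonant) → -ata → *lefata*.
*viga* — final sound /a/ (a vowel) → -toh → *vigatoh*.
*auv* — final sound /v/ (a voiced consonant) → -o → *auvo*.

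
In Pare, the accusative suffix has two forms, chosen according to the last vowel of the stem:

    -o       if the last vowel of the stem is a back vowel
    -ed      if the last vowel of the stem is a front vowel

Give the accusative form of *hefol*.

The last vowel of *hefol* is /o/, which is a back vowel, so the suffix is -o, giving *hefolo*.

hefolo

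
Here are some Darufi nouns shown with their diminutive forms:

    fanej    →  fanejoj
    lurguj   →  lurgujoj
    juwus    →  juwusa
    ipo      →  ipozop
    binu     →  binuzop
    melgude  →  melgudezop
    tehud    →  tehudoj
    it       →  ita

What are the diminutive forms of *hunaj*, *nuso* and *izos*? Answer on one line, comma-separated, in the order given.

hunajoj, nusozop, izosa

The pattern is voicing of the final sound: -a when the stem ends in a voiceless consonant (*juwus*, *it*); -oj when the stem ends in a voiced consonant (*fanej*, *lurguj*, *tehud*); -zop when the stem ends in a vowel (*ipo*, *binu*, *melgude*).
*hunaj*: final sound = /j/, a voiced consonant → -oj → *hunajoj*.
Since the final sound of *nuso* is /o/ (a vowel), it takes -zop, giving *nusozop*.
The final sound of *izos* is /s/, which is a voiceless consonant, so the suffix is -a, giving *izosa*.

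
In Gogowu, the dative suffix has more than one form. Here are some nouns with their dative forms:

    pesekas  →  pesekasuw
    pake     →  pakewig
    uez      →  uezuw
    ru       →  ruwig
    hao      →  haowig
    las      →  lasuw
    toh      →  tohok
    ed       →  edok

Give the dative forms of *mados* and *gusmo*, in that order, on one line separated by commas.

madosuw, gusmowig

The suffix is conditioned by the final sound: -uw when the stem ends in a sibilant (*pesekas*, *uez*, *las*); -ok when the stem ends in a non-sibilant consonant (*toh*, *ed*); -wig when the stem ends in a vowel (*pake*, *ru*, *hao*).
*mados* — final sound /s/ (a sibilant) → -uw → *madosuw*.
*gusmo* — final sound /o/ (a vowel) → -wig → *gusmowig*.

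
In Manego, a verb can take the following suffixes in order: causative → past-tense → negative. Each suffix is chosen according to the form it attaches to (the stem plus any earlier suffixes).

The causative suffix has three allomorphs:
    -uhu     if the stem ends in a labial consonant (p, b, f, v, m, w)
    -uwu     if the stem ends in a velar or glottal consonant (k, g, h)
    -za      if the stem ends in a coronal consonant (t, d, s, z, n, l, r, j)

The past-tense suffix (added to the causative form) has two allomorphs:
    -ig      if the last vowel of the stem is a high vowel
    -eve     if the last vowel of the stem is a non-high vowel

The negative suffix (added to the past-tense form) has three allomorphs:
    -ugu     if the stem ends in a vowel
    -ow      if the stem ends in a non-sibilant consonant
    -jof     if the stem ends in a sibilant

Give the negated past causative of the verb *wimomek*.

wimomekuwuigow

*wimomek*: final consonant = /k/, velar/glottal → -uwu → *wimomekuwu*.
Since the last vowel of the causative form *wimomekuwu* is /u/ (a high vowel), it takes -ig, giving *wimomekuwuig*.
The past-tense form *wimomekuwuig* — final sound /g/ (a non-sibilant consonant) → -ow → *wimomekuwuigow*.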